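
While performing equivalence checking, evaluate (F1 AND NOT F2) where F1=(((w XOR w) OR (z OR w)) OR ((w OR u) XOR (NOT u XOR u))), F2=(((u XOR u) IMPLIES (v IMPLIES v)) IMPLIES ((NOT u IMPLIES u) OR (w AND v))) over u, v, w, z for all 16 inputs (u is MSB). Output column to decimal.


F1 = (((w XOR w) OR (z OR w)) OR ((w OR u) XOR (NOT u XOR u)))
F2 = (((u XOR u) IMPLIES (v IMPLIES v)) IMPLIES ((NOT u IMPLIES u) OR (w AND v)))
Counterexample to F1=>F2 is where F1=1 and F2=0.
Evaluate each row (bits = u,v,w,z, MSB first):
  row 0 [0000]: F1=1 F2=0 -> F1&~F2 -> 1
  row 1 [0001]: F1=1 F2=0 -> F1&~F2 -> 1
  row 2 [0010]: F1=1 F2=0 -> F1&~F2 -> 1
  row 3 [0011]: F1=1 F2=0 -> F1&~F2 -> 1
  row 4 [0100]: F1=1 F2=0 -> F1&~F2 -> 1
  row 5 [0101]: F1=1 F2=0 -> F1&~F2 -> 1
  row 6 [0110]: F1=1 F2=1 -> F1&~F2 -> 0
  row 7 [0111]: F1=1 F2=1 -> F1&~F2 -> 0
  row 8 [1000]: F1=0 F2=1 -> F1&~F2 -> 0
  row 9 [1001]: F1=1 F2=1 -> F1&~F2 -> 0
  row 10 [1010]: F1=1 F2=1 -> F1&~F2 -> 0
  row 11 [1011]: F1=1 F2=1 -> F1&~F2 -> 0
  row 12 [1100]: F1=0 F2=1 -> F1&~F2 -> 0
  row 13 [1101]: F1=1 F2=1 -> F1&~F2 -> 0
  row 14 [1110]: F1=1 F2=1 -> F1&~F2 -> 0
  row 15 [1111]: F1=1 F2=1 -> F1&~F2 -> 0
Full result column, 4 rows per line (u,v fixed per line; w,z runs 00..11 left to right):
  rows 0-3 [u,v=00]: 1111  = hex F
  rows 4-7 [u,v=01]: 1100  = hex C
  rows 8-11 [u,v=10]: 0000  = hex 0
  rows 12-15 [u,v=11]: 0000  = hex 0
Counterexample vector (row 0 .. row 15) = 1111110000000000
Output column grouped in 4s = 1111 1100 0000 0000 = 0xFC00
Convert to decimal digit by digit (value = value*16 + digit):
  F -> 15
  15*16 + 12 (C) = 252
  252*16 + 0 = 4032
  4032*16 + 0 = 64512
Decimal = 64512

64512


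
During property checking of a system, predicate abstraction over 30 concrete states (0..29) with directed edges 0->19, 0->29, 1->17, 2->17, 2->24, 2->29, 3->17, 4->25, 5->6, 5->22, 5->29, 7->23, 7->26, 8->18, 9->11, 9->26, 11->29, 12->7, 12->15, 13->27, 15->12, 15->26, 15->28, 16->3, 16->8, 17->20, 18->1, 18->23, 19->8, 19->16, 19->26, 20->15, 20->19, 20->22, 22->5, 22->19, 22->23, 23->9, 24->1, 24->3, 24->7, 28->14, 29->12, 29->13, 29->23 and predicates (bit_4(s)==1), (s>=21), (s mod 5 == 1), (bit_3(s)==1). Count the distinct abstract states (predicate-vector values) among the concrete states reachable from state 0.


BFS from 0:
Concrete reachable: {0, 1, 3, 5, 6, 7, 8, 9, 11, 12, 13, 14, 15, 16, 17, 18, 19, 20, 22, 23, 26, 27, 28, 29}
Abstract via predicates (bit_4(s)==1), (s>=21), (s mod 5 == 1), (bit_3(s)==1):
  (0,0,0,0) <- {0, 3, 5, 7}
  (0,0,0,1) <- {8, 9, 12, 13, 14, 15}
  (0,0,1,0) <- {1, 6}
  (0,0,1,1) <- {11}
  (1,0,0,0) <- {17, 18, 19, 20}
  (1,0,1,0) <- {16}
  (1,1,0,0) <- {22, 23}
  (1,1,0,1) <- {27, 28, 29}
  (1,1,1,1) <- {26}
Distinct abstract states = 9

9


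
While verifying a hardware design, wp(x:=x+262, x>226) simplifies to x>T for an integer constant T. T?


Formula: wp(x:=E, P) = P[E/x] (substitute E for x in postcondition)
Step 1: Postcondition: x>226
Step 2: Substitute x+262 for x: x+262>226
Step 3: Solve for x: x > 226-262 = -36

-36


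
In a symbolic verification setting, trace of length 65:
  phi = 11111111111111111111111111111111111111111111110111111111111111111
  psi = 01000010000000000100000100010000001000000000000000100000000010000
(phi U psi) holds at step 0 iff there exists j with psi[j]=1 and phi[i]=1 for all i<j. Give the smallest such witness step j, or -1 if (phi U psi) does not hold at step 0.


(phi U psi) at 0: need smallest j with psi[j]=1 and phi[i]=1 for all i in [0,j).
Scan from step 0:
  step 0: phi=1, psi=0 -> continue
  step 1: psi=1 and phi held for [0,1) -> witness found
Witness step = 1

1


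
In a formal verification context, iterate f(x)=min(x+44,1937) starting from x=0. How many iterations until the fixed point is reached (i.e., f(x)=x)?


Step 1: x=0, cap=1937, increment=44
Step 2: x grows by 44 each step until capped at 1937; fixed point is x=1937
Step 3: iterations = ceil(1937/44) = 45

45


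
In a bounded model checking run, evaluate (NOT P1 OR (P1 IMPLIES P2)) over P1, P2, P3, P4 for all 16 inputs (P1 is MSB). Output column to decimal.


Formula: (NOT P1 OR (P1 IMPLIES P2)) over P1, P2, P3, P4 (16 rows)
Evaluate each row (bits = P1,P2,P3,P4, MSB first):
  row 0 [0000]: (NOT 0 OR (0 IMPLIES 0)) -> 1
  row 1 [0001]: (NOT 0 OR (0 IMPLIES 0)) -> 1
  row 2 [0010]: (NOT 0 OR (0 IMPLIES 0)) -> 1
  row 3 [0011]: (NOT 0 OR (0 IMPLIES 0)) -> 1
  row 4 [0100]: (NOT 0 OR (0 IMPLIES 1)) -> 1
  row 5 [0101]: (NOT 0 OR (0 IMPLIES 1)) -> 1
  row 6 [0110]: (NOT 0 OR (0 IMPLIES 1)) -> 1
  row 7 [0111]: (NOT 0 OR (0 IMPLIES 1)) -> 1
  row 8 [1000]: (NOT 1 OR (1 IMPLIES 0)) -> 0
  row 9 [1001]: (NOT 1 OR (1 IMPLIES 0)) -> 0
  row 10 [1010]: (NOT 1 OR (1 IMPLIES 0)) -> 0
  row 11 [1011]: (NOT 1 OR (1 IMPLIES 0)) -> 0
  row 12 [1100]: (NOT 1 OR (1 IMPLIES 1)) -> 1
  row 13 [1101]: (NOT 1 OR (1 IMPLIES 1)) -> 1
  row 14 [1110]: (NOT 1 OR (1 IMPLIES 1)) -> 1
  row 15 [1111]: (NOT 1 OR (1 IMPLIES 1)) -> 1
Full result column, 4 rows per line (P1,P2 fixed per line; P3,P4 runs 00..11 left to right):
  rows 0-3 [P1,P2=00]: 1111  = hex F
  rows 4-7 [P1,P2=01]: 1111  = hex F
  rows 8-11 [P1,P2=10]: 0000  = hex 0
  rows 12-15 [P1,P2=11]: 1111  = hex F
Output column (row 0 .. row 15) = 1111111100001111
Output column grouped in 4s = 1111 1111 0000 1111 = 0xFF0F
Convert to decimal digit by digit (value = value*16 + digit):
  F -> 15
  15*16 + 15 (F) = 255
  255*16 + 0 = 4080
  4080*16 + 15 (F) = 65295
Decimal = 65295

65295


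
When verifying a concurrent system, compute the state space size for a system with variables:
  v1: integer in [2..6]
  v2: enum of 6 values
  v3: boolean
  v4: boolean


State space = product of domain sizes of all variables.
Domain sizes:
  v1 (integer in [2..6]): 5
  v2 (enum of 6 values): 6
  v3 (boolean): 2
  v4 (boolean): 2
Product = 5 * 6 * 2 * 2 = 120

120


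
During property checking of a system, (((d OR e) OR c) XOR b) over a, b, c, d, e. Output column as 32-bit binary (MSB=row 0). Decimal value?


Formula: (((d OR e) OR c) XOR b) over a, b, c, d, e (32 rows)
Evaluate each row (bits = a,b,c,d,e, MSB first):
  row 0 [00000]: (((0 OR 0) OR 0) XOR 0) -> 0
  row 1 [00001]: (((0 OR 1) OR 0) XOR 0) -> 1
  row 2 [00010]: (((1 OR 0) OR 0) XOR 0) -> 1
  row 3 [00011]: (((1 OR 1) OR 0) XOR 0) -> 1
  row 4 [00100]: (((0 OR 0) OR 1) XOR 0) -> 1
  row 5 [00101]: (((0 OR 1) OR 1) XOR 0) -> 1
  row 6 [00110]: (((1 OR 0) OR 1) XOR 0) -> 1
  row 7 [00111]: (((1 OR 1) OR 1) XOR 0) -> 1
  row 8 [01000]: (((0 OR 0) OR 0) XOR 1) -> 1
  row 9 [01001]: (((0 OR 1) OR 0) XOR 1) -> 0
  row 10 [01010]: (((1 OR 0) OR 0) XOR 1) -> 0
  row 11 [01011]: (((1 OR 1) OR 0) XOR 1) -> 0
  row 12 [01100]: (((0 OR 0) OR 1) XOR 1) -> 0
  row 13 [01101]: (((0 OR 1) OR 1) XOR 1) -> 0
  row 14 [01110]: (((1 OR 0) OR 1) XOR 1) -> 0
  row 15 [01111]: (((1 OR 1) OR 1) XOR 1) -> 0
  row 16 [10000]: (((0 OR 0) OR 0) XOR 0) -> 0
  row 17 [10001]: (((0 OR 1) OR 0) XOR 0) -> 1
  row 18 [10010]: (((1 OR 0) OR 0) XOR 0) -> 1
  row 19 [10011]: (((1 OR 1) OR 0) XOR 0) -> 1
  row 20 [10100]: (((0 OR 0) OR 1) XOR 0) -> 1
  row 21 [10101]: (((0 OR 1) OR 1) XOR 0) -> 1
  row 22 [10110]: (((1 OR 0) OR 1) XOR 0) -> 1
  row 23 [10111]: (((1 OR 1) OR 1) XOR 0) -> 1
  row 24 [11000]: (((0 OR 0) OR 0) XOR 1) -> 1
  row 25 [11001]: (((0 OR 1) OR 0) XOR 1) -> 0
  row 26 [11010]: (((1 OR 0) OR 0) XOR 1) -> 0
  row 27 [11011]: (((1 OR 1) OR 0) XOR 1) -> 0
  row 28 [11100]: (((0 OR 0) OR 1) XOR 1) -> 0
  row 29 [11101]: (((0 OR 1) OR 1) XOR 1) -> 0
  row 30 [11110]: (((1 OR 0) OR 1) XOR 1) -> 0
  row 31 [11111]: (((1 OR 1) OR 1) XOR 1) -> 0
Full result column, 4 rows per line (a,b,c fixed per line; d,e runs 00..11 left to right):
  rows 0-3 [a,b,c=000]: 0111  = hex 7
  rows 4-7 [a,b,c=001]: 1111  = hex F
  rows 8-11 [a,b,c=010]: 1000  = hex 8
  rows 12-15 [a,b,c=011]: 0000  = hex 0
  rows 16-19 [a,b,c=100]: 0111  = hex 7
  rows 20-23 [a,b,c=101]: 1111  = hex F
  rows 24-27 [a,b,c=110]: 1000  = hex 8
  rows 28-31 [a,b,c=111]: 0000  = hex 0
Output column (row 0 .. row 31) = 01111111100000000111111110000000
Output column grouped in 4s = 0111 1111 1000 0000 0111 1111 1000 0000 = 0x7F807F80
Convert to decimal digit by digit (value = value*16 + digit):
  7 -> 7
  7*16 + 15 (F) = 127
  127*16 + 8 = 2040
  2040*16 + 0 = 32640
  32640*16 + 7 = 522247
  522247*16 + 15 (F) = 8355967
  8355967*16 + 8 = 133695480
  133695480*16 + 0 = 2139127680
Decimal = 2139127680

2139127680


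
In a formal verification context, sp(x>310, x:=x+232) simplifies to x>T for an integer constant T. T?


Formula: sp(P, x:=E) = exists old_x. (x = E[old_x/x]) AND P[old_x/x] (old_x is the value of x before the assignment; eliminate old_x by solving x = E[old_x/x] for old_x)
Step 1: Precondition P: x>310, i.e. old_x > 310
Step 2: Assignment gives x = old_x + 232, so old_x = x - 232
Step 3: Substitute into P: x - 232 > 310
Step 4: Simplify: x > 310+232 = 542

542


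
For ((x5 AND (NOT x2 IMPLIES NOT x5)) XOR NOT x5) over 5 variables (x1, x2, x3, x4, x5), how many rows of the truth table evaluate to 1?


Formula: ((x5 AND (NOT x2 IMPLIES NOT x5)) XOR NOT x5) over 5 vars (32 rows)
Evaluate each row (x1, x2, x3, x4, x5 as bits, MSB first):
  row 0 [00000]: ((0 AND (NOT 0 IMPLIES NOT 0)) XOR NOT 0) -> 1
  row 1 [00001]: ((1 AND (NOT 0 IMPLIES NOT 1)) XOR NOT 1) -> 0
  row 2 [00010]: ((0 AND (NOT 0 IMPLIES NOT 0)) XOR NOT 0) -> 1
  row 3 [00011]: ((1 AND (NOT 0 IMPLIES NOT 1)) XOR NOT 1) -> 0
  row 4 [00100]: ((0 AND (NOT 0 IMPLIES NOT 0)) XOR NOT 0) -> 1
  row 5 [00101]: ((1 AND (NOT 0 IMPLIES NOT 1)) XOR NOT 1) -> 0
  row 6 [00110]: ((0 AND (NOT 0 IMPLIES NOT 0)) XOR NOT 0) -> 1
  row 7 [00111]: ((1 AND (NOT 0 IMPLIES NOT 1)) XOR NOT 1) -> 0
  row 8 [01000]: ((0 AND (NOT 1 IMPLIES NOT 0)) XOR NOT 0) -> 1
  row 9 [01001]: ((1 AND (NOT 1 IMPLIES NOT 1)) XOR NOT 1) -> 1
  row 10 [01010]: ((0 AND (NOT 1 IMPLIES NOT 0)) XOR NOT 0) -> 1
  row 11 [01011]: ((1 AND (NOT 1 IMPLIES NOT 1)) XOR NOT 1) -> 1
  row 12 [01100]: ((0 AND (NOT 1 IMPLIES NOT 0)) XOR NOT 0) -> 1
  row 13 [01101]: ((1 AND (NOT 1 IMPLIES NOT 1)) XOR NOT 1) -> 1
  row 14 [01110]: ((0 AND (NOT 1 IMPLIES NOT 0)) XOR NOT 0) -> 1
  row 15 [01111]: ((1 AND (NOT 1 IMPLIES NOT 1)) XOR NOT 1) -> 1
  row 16 [10000]: ((0 AND (NOT 0 IMPLIES NOT 0)) XOR NOT 0) -> 1
  row 17 [10001]: ((1 AND (NOT 0 IMPLIES NOT 1)) XOR NOT 1) -> 0
  row 18 [10010]: ((0 AND (NOT 0 IMPLIES NOT 0)) XOR NOT 0) -> 1
  row 19 [10011]: ((1 AND (NOT 0 IMPLIES NOT 1)) XOR NOT 1) -> 0
  row 20 [10100]: ((0 AND (NOT 0 IMPLIES NOT 0)) XOR NOT 0) -> 1
  row 21 [10101]: ((1 AND (NOT 0 IMPLIES NOT 1)) XOR NOT 1) -> 0
  row 22 [10110]: ((0 AND (NOT 0 IMPLIES NOT 0)) XOR NOT 0) -> 1
  row 23 [10111]: ((1 AND (NOT 0 IMPLIES NOT 1)) XOR NOT 1) -> 0
  row 24 [11000]: ((0 AND (NOT 1 IMPLIES NOT 0)) XOR NOT 0) -> 1
  row 25 [11001]: ((1 AND (NOT 1 IMPLIES NOT 1)) XOR NOT 1) -> 1
  row 26 [11010]: ((0 AND (NOT 1 IMPLIES NOT 0)) XOR NOT 0) -> 1
  row 27 [11011]: ((1 AND (NOT 1 IMPLIES NOT 1)) XOR NOT 1) -> 1
  row 28 [11100]: ((0 AND (NOT 1 IMPLIES NOT 0)) XOR NOT 0) -> 1
  row 29 [11101]: ((1 AND (NOT 1 IMPLIES NOT 1)) XOR NOT 1) -> 1
  row 30 [11110]: ((0 AND (NOT 1 IMPLIES NOT 0)) XOR NOT 0) -> 1
  row 31 [11111]: ((1 AND (NOT 1 IMPLIES NOT 1)) XOR NOT 1) -> 1
Full result column, 8 rows per line (x1,x2 fixed per line; x3,x4,x5 runs 000..111 left to right):
  rows 0-7 [x1,x2=00]: 10101010  (ones: 4)
  rows 8-15 [x1,x2=01]: 11111111  (ones: 8)
  rows 16-23 [x1,x2=10]: 10101010  (ones: 4)
  rows 24-31 [x1,x2=11]: 11111111  (ones: 8)
Count of 1-rows = 4+8+4+8 = 24

24


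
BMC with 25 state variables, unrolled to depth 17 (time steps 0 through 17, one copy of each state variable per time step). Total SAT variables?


BMC unrolls to depth k, creating one copy of each state var for steps 0..k.
Step count = 17 + 1 = 18 (steps 0 through 17)
Vars per step = 25
Total = 25 * 18 = 450

450


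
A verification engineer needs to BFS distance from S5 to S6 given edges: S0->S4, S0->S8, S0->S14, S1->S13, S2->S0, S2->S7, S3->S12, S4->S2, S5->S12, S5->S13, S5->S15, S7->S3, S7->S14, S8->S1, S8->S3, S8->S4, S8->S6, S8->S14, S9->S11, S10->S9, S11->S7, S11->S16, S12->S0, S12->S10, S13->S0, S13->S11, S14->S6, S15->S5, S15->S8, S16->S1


BFS layer-by-layer from S5:
  dist 0: {S5}
  dist 1: {S12, S13, S15}
  dist 2: {S0, S8, S10, S11}
  dist 3: {S1, S3, S4, S6, S7, S9, S14, S16}
  -> S6 reached at distance 3
Shortest path length = 3

3


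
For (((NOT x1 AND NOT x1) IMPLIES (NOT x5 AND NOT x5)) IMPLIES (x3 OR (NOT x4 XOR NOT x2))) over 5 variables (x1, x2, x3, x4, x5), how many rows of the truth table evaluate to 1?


Formula: (((NOT x1 AND NOT x1) IMPLIES (NOT x5 AND NOT x5)) IMPLIES (x3 OR (NOT x4 XOR NOT x2))) over 5 vars (32 rows)
Evaluate each row (x1, x2, x3, x4, x5 as bits, MSB first):
  row 0 [00000]: (((NOT 0 AND NOT 0) IMPLIES (NOT 0 AND NOT 0)) IMPLIES (0 OR (NOT 0 XOR NOT 0))) -> 0
  row 1 [00001]: (((NOT 0 AND NOT 0) IMPLIES (NOT 1 AND NOT 1)) IMPLIES (0 OR (NOT 0 XOR NOT 0))) -> 1
  row 2 [00010]: (((NOT 0 AND NOT 0) IMPLIES (NOT 0 AND NOT 0)) IMPLIES (0 OR (NOT 1 XOR NOT 0))) -> 1
  row 3 [00011]: (((NOT 0 AND NOT 0) IMPLIES (NOT 1 AND NOT 1)) IMPLIES (0 OR (NOT 1 XOR NOT 0))) -> 1
  row 4 [00100]: (((NOT 0 AND NOT 0) IMPLIES (NOT 0 AND NOT 0)) IMPLIES (1 OR (NOT 0 XOR NOT 0))) -> 1
  row 5 [00101]: (((NOT 0 AND NOT 0) IMPLIES (NOT 1 AND NOT 1)) IMPLIES (1 OR (NOT 0 XOR NOT 0))) -> 1
  row 6 [00110]: (((NOT 0 AND NOT 0) IMPLIES (NOT 0 AND NOT 0)) IMPLIES (1 OR (NOT 1 XOR NOT 0))) -> 1
  row 7 [00111]: (((NOT 0 AND NOT 0) IMPLIES (NOT 1 AND NOT 1)) IMPLIES (1 OR (NOT 1 XOR NOT 0))) -> 1
  row 8 [01000]: (((NOT 0 AND NOT 0) IMPLIES (NOT 0 AND NOT 0)) IMPLIES (0 OR (NOT 0 XOR NOT 1))) -> 1
  row 9 [01001]: (((NOT 0 AND NOT 0) IMPLIES (NOT 1 AND NOT 1)) IMPLIES (0 OR (NOT 0 XOR NOT 1))) -> 1
  row 10 [01010]: (((NOT 0 AND NOT 0) IMPLIES (NOT 0 AND NOT 0)) IMPLIES (0 OR (NOT 1 XOR NOT 1))) -> 0
  row 11 [01011]: (((NOT 0 AND NOT 0) IMPLIES (NOT 1 AND NOT 1)) IMPLIES (0 OR (NOT 1 XOR NOT 1))) -> 1
  row 12 [01100]: (((NOT 0 AND NOT 0) IMPLIES (NOT 0 AND NOT 0)) IMPLIES (1 OR (NOT 0 XOR NOT 1))) -> 1
  row 13 [01101]: (((NOT 0 AND NOT 0) IMPLIES (NOT 1 AND NOT 1)) IMPLIES (1 OR (NOT 0 XOR NOT 1))) -> 1
  row 14 [01110]: (((NOT 0 AND NOT 0) IMPLIES (NOT 0 AND NOT 0)) IMPLIES (1 OR (NOT 1 XOR NOT 1))) -> 1
  row 15 [01111]: (((NOT 0 AND NOT 0) IMPLIES (NOT 1 AND NOT 1)) IMPLIES (1 OR (NOT 1 XOR NOT 1))) -> 1
  row 16 [10000]: (((NOT 1 AND NOT 1) IMPLIES (NOT 0 AND NOT 0)) IMPLIES (0 OR (NOT 0 XOR NOT 0))) -> 0
  row 17 [10001]: (((NOT 1 AND NOT 1) IMPLIES (NOT 1 AND NOT 1)) IMPLIES (0 OR (NOT 0 XOR NOT 0))) -> 0
  row 18 [10010]: (((NOT 1 AND NOT 1) IMPLIES (NOT 0 AND NOT 0)) IMPLIES (0 OR (NOT 1 XOR NOT 0))) -> 1
  row 19 [10011]: (((NOT 1 AND NOT 1) IMPLIES (NOT 1 AND NOT 1)) IMPLIES (0 OR (NOT 1 XOR NOT 0))) -> 1
  row 20 [10100]: (((NOT 1 AND NOT 1) IMPLIES (NOT 0 AND NOT 0)) IMPLIES (1 OR (NOT 0 XOR NOT 0))) -> 1
  row 21 [10101]: (((NOT 1 AND NOT 1) IMPLIES (NOT 1 AND NOT 1)) IMPLIES (1 OR (NOT 0 XOR NOT 0))) -> 1
  row 22 [10110]: (((NOT 1 AND NOT 1) IMPLIES (NOT 0 AND NOT 0)) IMPLIES (1 OR (NOT 1 XOR NOT 0))) -> 1
  row 23 [10111]: (((NOT 1 AND NOT 1) IMPLIES (NOT 1 AND NOT 1)) IMPLIES (1 OR (NOT 1 XOR NOT 0))) -> 1
  row 24 [11000]: (((NOT 1 AND NOT 1) IMPLIES (NOT 0 AND NOT 0)) IMPLIES (0 OR (NOT 0 XOR NOT 1))) -> 1
  row 25 [11001]: (((NOT 1 AND NOT 1) IMPLIES (NOT 1 AND NOT 1)) IMPLIES (0 OR (NOT 0 XOR NOT 1))) -> 1
  row 26 [11010]: (((NOT 1 AND NOT 1) IMPLIES (NOT 0 AND NOT 0)) IMPLIES (0 OR (NOT 1 XOR NOT 1))) -> 0
  row 27 [11011]: (((NOT 1 AND NOT 1) IMPLIES (NOT 1 AND NOT 1)) IMPLIES (0 OR (NOT 1 XOR NOT 1))) -> 0
  row 28 [11100]: (((NOT 1 AND NOT 1) IMPLIES (NOT 0 AND NOT 0)) IMPLIES (1 OR (NOT 0 XOR NOT 1))) -> 1
  row 29 [11101]: (((NOT 1 AND NOT 1) IMPLIES (NOT 1 AND NOT 1)) IMPLIES (1 OR (NOT 0 XOR NOT 1))) -> 1
  row 30 [11110]: (((NOT 1 AND NOT 1) IMPLIES (NOT 0 AND NOT 0)) IMPLIES (1 OR (NOT 1 XOR NOT 1))) -> 1
  row 31 [11111]: (((NOT 1 AND NOT 1) IMPLIES (NOT 1 AND NOT 1)) IMPLIES (1 OR (NOT 1 XOR NOT 1))) -> 1
Full result column, 8 rows per line (x1,x2 fixed per line; x3,x4,x5 runs 000..111 left to right):
  rows 0-7 [x1,x2=00]: 01111111  (ones: 7)
  rows 8-15 [x1,x2=01]: 11011111  (ones: 7)
  rows 16-23 [x1,x2=10]: 00111111  (ones: 6)
  rows 24-31 [x1,x2=11]: 11001111  (ones: 6)
Count of 1-rows = 7+7+6+6 = 26

26


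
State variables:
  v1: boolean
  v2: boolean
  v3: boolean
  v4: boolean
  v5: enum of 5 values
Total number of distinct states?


State space = product of domain sizes of all variables.
Domain sizes:
  v1 (boolean): 2
  v2 (boolean): 2
  v3 (boolean): 2
  v4 (boolean): 2
  v5 (enum of 5 values): 5
Product = 2 * 2 * 2 * 2 * 5 = 80

80


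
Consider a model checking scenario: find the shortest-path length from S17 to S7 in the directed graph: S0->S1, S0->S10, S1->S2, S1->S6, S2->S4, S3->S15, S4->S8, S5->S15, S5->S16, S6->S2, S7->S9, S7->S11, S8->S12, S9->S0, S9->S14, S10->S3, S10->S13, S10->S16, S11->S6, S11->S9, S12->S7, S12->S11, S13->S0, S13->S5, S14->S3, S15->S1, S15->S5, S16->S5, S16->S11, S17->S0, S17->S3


BFS layer-by-layer from S17:
  dist 0: {S17}
  dist 1: {S0, S3}
  dist 2: {S1, S10, S15}
  dist 3: {S2, S5, S6, S13, S16}
  dist 4: {S4, S11}
  dist 5: {S8, S9}
  dist 6: {S12, S14}
  dist 7: {S7}
  -> S7 reached at distance 7
Shortest path length = 7

7


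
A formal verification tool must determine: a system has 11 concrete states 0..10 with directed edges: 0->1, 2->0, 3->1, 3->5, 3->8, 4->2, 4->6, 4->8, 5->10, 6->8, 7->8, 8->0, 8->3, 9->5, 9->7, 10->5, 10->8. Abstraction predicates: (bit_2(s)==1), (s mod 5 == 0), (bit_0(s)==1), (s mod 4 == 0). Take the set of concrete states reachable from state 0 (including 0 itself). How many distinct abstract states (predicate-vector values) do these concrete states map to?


BFS from 0:
Concrete reachable: {0, 1}
Abstract via predicates (bit_2(s)==1), (s mod 5 == 0), (bit_0(s)==1), (s mod 4 == 0):
  (0,0,1,0) <- {1}
  (0,1,0,1) <- {0}
Distinct abstract states = 2

2


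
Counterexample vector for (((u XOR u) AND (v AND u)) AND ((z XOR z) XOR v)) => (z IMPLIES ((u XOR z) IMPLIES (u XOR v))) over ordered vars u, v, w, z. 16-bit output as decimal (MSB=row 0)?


F1 = (((u XOR u) AND (v AND u)) AND ((z XOR z) XOR v))
F2 = (z IMPLIES ((u XOR z) IMPLIES (u XOR v)))
Counterexample to F1=>F2 is where F1=1 and F2=0.
Evaluate each row (bits = u,v,w,z, MSB first):
  row 0 [0000]: F1=0 F2=1 -> F1&~F2 -> 0
  row 1 [0001]: F1=0 F2=0 -> F1&~F2 -> 0
  row 2 [0010]: F1=0 F2=1 -> F1&~F2 -> 0
  row 3 [0011]: F1=0 F2=0 -> F1&~F2 -> 0
  row 4 [0100]: F1=0 F2=1 -> F1&~F2 -> 0
  row 5 [0101]: F1=0 F2=1 -> F1&~F2 -> 0
  row 6 [0110]: F1=0 F2=1 -> F1&~F2 -> 0
  row 7 [0111]: F1=0 F2=1 -> F1&~F2 -> 0
  row 8 [1000]: F1=0 F2=1 -> F1&~F2 -> 0
  row 9 [1001]: F1=0 F2=1 -> F1&~F2 -> 0
  row 10 [1010]: F1=0 F2=1 -> F1&~F2 -> 0
  row 11 [1011]: F1=0 F2=1 -> F1&~F2 -> 0
  row 12 [1100]: F1=0 F2=1 -> F1&~F2 -> 0
  row 13 [1101]: F1=0 F2=1 -> F1&~F2 -> 0
  row 14 [1110]: F1=0 F2=1 -> F1&~F2 -> 0
  row 15 [1111]: F1=0 F2=1 -> F1&~F2 -> 0
Full result column, 4 rows per line (u,v fixed per line; w,z runs 00..11 left to right):
  rows 0-3 [u,v=00]: 0000  = hex 0
  rows 4-7 [u,v=01]: 0000  = hex 0
  rows 8-11 [u,v=10]: 0000  = hex 0
  rows 12-15 [u,v=11]: 0000  = hex 0
Counterexample vector (row 0 .. row 15) = 0000000000000000
Output column grouped in 4s = 0000 0000 0000 0000 = 0x0000
Convert to decimal digit by digit (value = value*16 + digit):
  0 -> 0
  0*16 + 0 = 0
  0*16 + 0 = 0
  0*16 + 0 = 0
Decimal = 0

0


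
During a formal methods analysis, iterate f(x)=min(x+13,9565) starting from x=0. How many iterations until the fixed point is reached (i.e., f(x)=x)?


Step 1: x=0, cap=9565, increment=13
Step 2: x grows by 13 each step until capped at 9565; fixed point is x=9565
Step 3: iterations = ceil(9565/13) = 736

736


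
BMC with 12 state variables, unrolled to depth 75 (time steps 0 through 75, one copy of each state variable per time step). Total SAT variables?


BMC unrolls to depth k, creating one copy of each state var for steps 0..k.
Step count = 75 + 1 = 76 (steps 0 through 75)
Vars per step = 12
Total = 12 * 76 = 912

912


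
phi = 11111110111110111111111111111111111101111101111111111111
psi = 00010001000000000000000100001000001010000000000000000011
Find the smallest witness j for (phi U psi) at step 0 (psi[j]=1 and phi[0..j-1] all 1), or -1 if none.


(phi U psi) at 0: need smallest j with psi[j]=1 and phi[i]=1 for all i in [0,j).
Scan from step 0:
  step 0: phi=1, psi=0 -> continue
  step 1: phi=1, psi=0 -> continue
  step 2: phi=1, psi=0 -> continue
  step 3: psi=1 and phi held for [0,3) -> witness found
Witness step = 3

3


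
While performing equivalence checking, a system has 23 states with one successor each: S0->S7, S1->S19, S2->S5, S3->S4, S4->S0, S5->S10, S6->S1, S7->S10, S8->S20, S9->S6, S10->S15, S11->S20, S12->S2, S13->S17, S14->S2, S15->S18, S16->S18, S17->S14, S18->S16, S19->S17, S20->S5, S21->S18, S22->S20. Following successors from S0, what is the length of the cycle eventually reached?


Trace from S0 until a state repeats:
  S0 -> S7 -> S10 -> S15 -> S18 -> S16 -> S18
S18 first seen at step 4, revisited at step 6.
Cycle length = 6 - 4 = 2

2


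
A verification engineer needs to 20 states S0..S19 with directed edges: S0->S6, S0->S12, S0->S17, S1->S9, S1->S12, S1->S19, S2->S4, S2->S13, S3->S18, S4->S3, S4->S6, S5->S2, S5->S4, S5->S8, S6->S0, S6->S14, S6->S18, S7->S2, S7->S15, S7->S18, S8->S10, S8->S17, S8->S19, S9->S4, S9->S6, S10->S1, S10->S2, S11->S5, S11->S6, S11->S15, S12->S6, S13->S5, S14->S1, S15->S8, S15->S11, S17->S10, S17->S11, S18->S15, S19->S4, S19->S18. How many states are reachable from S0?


BFS from S0:
  layer 0: {S0}
  layer 1: {S6, S12, S17}
  layer 2: {S10, S11, S14, S18}
  layer 3: {S1, S2, S5, S15}
  layer 4: {S4, S8, S9, S13, S19}
  layer 5: {S3}
Reachable set: {S0, S1, S2, S3, S4, S5, S6, S8, S9, S10, S11, S12, S13, S14, S15, S17, S18, S19}
Count = 18

18


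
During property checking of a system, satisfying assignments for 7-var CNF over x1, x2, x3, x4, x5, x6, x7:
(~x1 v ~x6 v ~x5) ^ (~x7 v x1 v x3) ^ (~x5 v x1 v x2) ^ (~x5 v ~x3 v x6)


CNF with 4 clauses over 7 vars (128 assignments).
An assignment satisfies CNF iff every clause has >=1 true literal.
Check each row (bits = x1,x2,x3,x4,x5,x6,x7; clause T/F shown):
  row 0 [0000000]: clauses=TTTT -> 1
  row 1 [0000001]: clauses=TFTT -> 0
  row 2 [0000010]: clauses=TTTT -> 1
  row 3 [0000011]: clauses=TFTT -> 0
  row 4 [0000100]: clauses=TTFT -> 0
  (every remaining row is evaluated the same way; all 128 results are listed next)
Full result column, 8 rows per line (x1,x2,x3,x4 fixed per line; x5,x6,x7 runs 000..111 left to right):
  rows 0-7 [x1,x2,x3,x4=0000]: 10100000  (ones: 2)
  rows 8-15 [x1,x2,x3,x4=0001]: 10100000  (ones: 2)
  rows 16-23 [x1,x2,x3,x4=0010]: 11110000  (ones: 4)
  rows 24-31 [x1,x2,x3,x4=0011]: 11110000  (ones: 4)
  rows 32-39 [x1,x2,x3,x4=0100]: 10101010  (ones: 4)
  rows 40-47 [x1,x2,x3,x4=0101]: 10101010  (ones: 4)
  rows 48-55 [x1,x2,x3,x4=0110]: 11110011  (ones: 6)
  rows 56-63 [x1,x2,x3,x4=0111]: 11110011  (ones: 6)
  rows 64-71 [x1,x2,x3,x4=1000]: 11111100  (ones: 6)
  rows 72-79 [x1,x2,x3,x4=1001]: 11111100  (ones: 6)
  rows 80-87 [x1,x2,x3,x4=1010]: 11110000  (ones: 4)
  rows 88-95 [x1,x2,x3,x4=1011]: 11110000  (ones: 4)
  rows 96-103 [x1,x2,x3,x4=1100]: 11111100  (ones: 6)
  rows 104-111 [x1,x2,x3,x4=1101]: 11111100  (ones: 6)
  rows 112-119 [x1,x2,x3,x4=1110]: 11110000  (ones: 4)
  rows 120-127 [x1,x2,x3,x4=1111]: 11110000  (ones: 4)
Satisfying assignments = 2+2+4+4+4+4+6+6+6+6+4+4+6+6+4+4 = 72

72


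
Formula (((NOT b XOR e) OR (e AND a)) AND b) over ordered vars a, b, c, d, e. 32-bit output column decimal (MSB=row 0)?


Formula: (((NOT b XOR e) OR (e AND a)) AND b) over a, b, c, d, e (32 rows)
Evaluate each row (bits = a,b,c,d,e, MSB first):
  row 0 [00000]: (((NOT 0 XOR 0) OR (0 AND 0)) AND 0) -> 0
  row 1 [00001]: (((NOT 0 XOR 1) OR (1 AND 0)) AND 0) -> 0
  row 2 [00010]: (((NOT 0 XOR 0) OR (0 AND 0)) AND 0) -> 0
  row 3 [00011]: (((NOT 0 XOR 1) OR (1 AND 0)) AND 0) -> 0
  row 4 [00100]: (((NOT 0 XOR 0) OR (0 AND 0)) AND 0) -> 0
  row 5 [00101]: (((NOT 0 XOR 1) OR (1 AND 0)) AND 0) -> 0
  row 6 [00110]: (((NOT 0 XOR 0) OR (0 AND 0)) AND 0) -> 0
  row 7 [00111]: (((NOT 0 XOR 1) OR (1 AND 0)) AND 0) -> 0
  row 8 [01000]: (((NOT 1 XOR 0) OR (0 AND 0)) AND 1) -> 0
  row 9 [01001]: (((NOT 1 XOR 1) OR (1 AND 0)) AND 1) -> 1
  row 10 [01010]: (((NOT 1 XOR 0) OR (0 AND 0)) AND 1) -> 0
  row 11 [01011]: (((NOT 1 XOR 1) OR (1 AND 0)) AND 1) -> 1
  row 12 [01100]: (((NOT 1 XOR 0) OR (0 AND 0)) AND 1) -> 0
  row 13 [01101]: (((NOT 1 XOR 1) OR (1 AND 0)) AND 1) -> 1
  row 14 [01110]: (((NOT 1 XOR 0) OR (0 AND 0)) AND 1) -> 0
  row 15 [01111]: (((NOT 1 XOR 1) OR (1 AND 0)) AND 1) -> 1
  row 16 [10000]: (((NOT 0 XOR 0) OR (0 AND 1)) AND 0) -> 0
  row 17 [10001]: (((NOT 0 XOR 1) OR (1 AND 1)) AND 0) -> 0
  row 18 [10010]: (((NOT 0 XOR 0) OR (0 AND 1)) AND 0) -> 0
  row 19 [10011]: (((NOT 0 XOR 1) OR (1 AND 1)) AND 0) -> 0
  row 20 [10100]: (((NOT 0 XOR 0) OR (0 AND 1)) AND 0) -> 0
  row 21 [10101]: (((NOT 0 XOR 1) OR (1 AND 1)) AND 0) -> 0
  row 22 [10110]: (((NOT 0 XOR 0) OR (0 AND 1)) AND 0) -> 0
  row 23 [10111]: (((NOT 0 XOR 1) OR (1 AND 1)) AND 0) -> 0
  row 24 [11000]: (((NOT 1 XOR 0) OR (0 AND 1)) AND 1) -> 0
  row 25 [11001]: (((NOT 1 XOR 1) OR (1 AND 1)) AND 1) -> 1
  row 26 [11010]: (((NOT 1 XOR 0) OR (0 AND 1)) AND 1) -> 0
  row 27 [11011]: (((NOT 1 XOR 1) OR (1 AND 1)) AND 1) -> 1
  row 28 [11100]: (((NOT 1 XOR 0) OR (0 AND 1)) AND 1) -> 0
  row 29 [11101]: (((NOT 1 XOR 1) OR (1 AND 1)) AND 1) -> 1
  row 30 [11110]: (((NOT 1 XOR 0) OR (0 AND 1)) AND 1) -> 0
  row 31 [11111]: (((NOT 1 XOR 1) OR (1 AND 1)) AND 1) -> 1
Full result column, 4 rows per line (a,b,c fixed per line; d,e runs 00..11 left to right):
  rows 0-3 [a,b,c=000]: 0000  = hex 0
  rows 4-7 [a,b,c=001]: 0000  = hex 0
  rows 8-11 [a,b,c=010]: 0101  = hex 5
  rows 12-15 [a,b,c=011]: 0101  = hex 5
  rows 16-19 [a,b,c=100]: 0000  = hex 0
  rows 20-23 [a,b,c=101]: 0000  = hex 0
  rows 24-27 [a,b,c=110]: 0101  = hex 5
  rows 28-31 [a,b,c=111]: 0101  = hex 5
Output column (row 0 .. row 31) = 00000000010101010000000001010101
Output column grouped in 4s = 0000 0000 0101 0101 0000 0000 0101 0101 = 0x00550055
Convert to decimal digit by digit (value = value*16 + digit):
  0 -> 0
  0*16 + 0 = 0
  0*16 + 5 = 5
  5*16 + 5 = 85
  85*16 + 0 = 1360
  1360*16 + 0 = 21760
  21760*16 + 5 = 348165
  348165*16 + 5 = 5570645
Decimal = 5570645

5570645


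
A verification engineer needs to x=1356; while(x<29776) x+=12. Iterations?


Step 1: x goes from 1356 toward 29776 by 12; the body runs while x<29776, so iterations = ceil((bound-start)/step)
Step 2: Distance=28420
Step 3: ceil(28420/12)=2369

2369


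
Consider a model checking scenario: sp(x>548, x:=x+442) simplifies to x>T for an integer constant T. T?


Formula: sp(P, x:=E) = exists old_x. (x = E[old_x/x]) AND P[old_x/x] (old_x is the value of x before the assignment; eliminate old_x by solving x = E[old_x/x] for old_x)
Step 1: Precondition P: x>548, i.e. old_x > 548
Step 2: Assignment gives x = old_x + 442, so old_x = x - 442
Step 3: Substitute into P: x - 442 > 548
Step 4: Simplify: x > 548+442 = 990

990


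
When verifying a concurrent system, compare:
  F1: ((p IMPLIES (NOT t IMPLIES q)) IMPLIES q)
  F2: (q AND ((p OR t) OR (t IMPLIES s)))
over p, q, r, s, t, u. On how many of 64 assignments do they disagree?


F1 = ((p IMPLIES (NOT t IMPLIES q)) IMPLIES q)
F2 = (q AND ((p OR t) OR (t IMPLIES s)))
Evaluate both on each of 64 rows (bits = p,q,r,s,t,u):
  row 0 [000000]: F1=0 F2=0 -> 0
  row 1 [000001]: F1=0 F2=0 -> 0
  row 2 [000010]: F1=0 F2=0 -> 0
  row 3 [000011]: F1=0 F2=0 -> 0
  row 4 [000100]: F1=0 F2=0 -> 0
  (every remaining row is evaluated the same way; all 64 results are listed next)
Full result column, 8 rows per line (p,q,r fixed per line; s,t,u runs 000..111 left to right):
  rows 0-7 [p,q,r=000]: 00000000  (ones: 0)
  rows 8-15 [p,q,r=001]: 00000000  (ones: 0)
  rows 16-23 [p,q,r=010]: 00000000  (ones: 0)
  rows 24-31 [p,q,r=011]: 00000000  (ones: 0)
  rows 32-39 [p,q,r=100]: 11001100  (ones: 4)
  rows 40-47 [p,q,r=101]: 11001100  (ones: 4)
  rows 48-55 [p,q,r=110]: 00000000  (ones: 0)
  rows 56-63 [p,q,r=111]: 00000000  (ones: 0)
Disagreements = 0+0+0+0+4+4+0+0 = 8

8


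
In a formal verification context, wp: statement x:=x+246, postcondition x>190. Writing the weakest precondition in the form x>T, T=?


Formula: wp(x:=E, P) = P[E/x] (substitute E for x in postcondition)
Step 1: Postcondition: x>190
Step 2: Substitute x+246 for x: x+246>190
Step 3: Solve for x: x > 190-246 = -56

-56


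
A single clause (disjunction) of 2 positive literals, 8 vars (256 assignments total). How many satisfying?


Step 1: Total=2^8=256
Step 2: Unsat when all 2 false: 2^6=64
Step 3: Sat=256-64=192

192


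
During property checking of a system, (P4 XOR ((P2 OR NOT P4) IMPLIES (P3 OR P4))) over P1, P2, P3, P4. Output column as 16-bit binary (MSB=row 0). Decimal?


Formula: (P4 XOR ((P2 OR NOT P4) IMPLIES (P3 OR P4))) over P1, P2, P3, P4 (16 rows)
Evaluate each row (bits = P1,P2,P3,P4, MSB first):
  row 0 [0000]: (0 XOR ((0 OR NOT 0) IMPLIES (0 OR 0))) -> 0
  row 1 [0001]: (1 XOR ((0 OR NOT 1) IMPLIES (0 OR 1))) -> 0
  row 2 [0010]: (0 XOR ((0 OR NOT 0) IMPLIES (1 OR 0))) -> 1
  row 3 [0011]: (1 XOR ((0 OR NOT 1) IMPLIES (1 OR 1))) -> 0
  row 4 [0100]: (0 XOR ((1 OR NOT 0) IMPLIES (0 OR 0))) -> 0
  row 5 [0101]: (1 XOR ((1 OR NOT 1) IMPLIES (0 OR 1))) -> 0
  row 6 [0110]: (0 XOR ((1 OR NOT 0) IMPLIES (1 OR 0))) -> 1
  row 7 [0111]: (1 XOR ((1 OR NOT 1) IMPLIES (1 OR 1))) -> 0
  row 8 [1000]: (0 XOR ((0 OR NOT 0) IMPLIES (0 OR 0))) -> 0
  row 9 [1001]: (1 XOR ((0 OR NOT 1) IMPLIES (0 OR 1))) -> 0
  row 10 [1010]: (0 XOR ((0 OR NOT 0) IMPLIES (1 OR 0))) -> 1
  row 11 [1011]: (1 XOR ((0 OR NOT 1) IMPLIES (1 OR 1))) -> 0
  row 12 [1100]: (0 XOR ((1 OR NOT 0) IMPLIES (0 OR 0))) -> 0
  row 13 [1101]: (1 XOR ((1 OR NOT 1) IMPLIES (0 OR 1))) -> 0
  row 14 [1110]: (0 XOR ((1 OR NOT 0) IMPLIES (1 OR 0))) -> 1
  row 15 [1111]: (1 XOR ((1 OR NOT 1) IMPLIES (1 OR 1))) -> 0
Full result column, 4 rows per line (P1,P2 fixed per line; P3,P4 runs 00..11 left to right):
  rows 0-3 [P1,P2=00]: 0010  = hex 2
  rows 4-7 [P1,P2=01]: 0010  = hex 2
  rows 8-11 [P1,P2=10]: 0010  = hex 2
  rows 12-15 [P1,P2=11]: 0010  = hex 2
Output column (row 0 .. row 15) = 0010001000100010
Output column grouped in 4s = 0010 0010 0010 0010 = 0x2222
Convert to decimal digit by digit (value = value*16 + digit):
  2 -> 2
  2*16 + 2 = 34
  34*16 + 2 = 546
  546*16 + 2 = 8738
Decimal = 8738

8738


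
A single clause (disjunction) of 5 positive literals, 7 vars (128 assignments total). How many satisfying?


Step 1: Total=2^7=128
Step 2: Unsat when all 5 false: 2^2=4
Step 3: Sat=128-4=124

124


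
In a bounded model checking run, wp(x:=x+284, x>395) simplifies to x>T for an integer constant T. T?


Formula: wp(x:=E, P) = P[E/x] (substitute E for x in postcondition)
Step 1: Postcondition: x>395
Step 2: Substitute x+284 for x: x+284>395
Step 3: Solve for x: x > 395-284 = 111

111


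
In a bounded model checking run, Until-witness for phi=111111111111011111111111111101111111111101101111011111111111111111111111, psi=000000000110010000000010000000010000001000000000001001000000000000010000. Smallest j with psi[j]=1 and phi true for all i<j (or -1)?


(phi U psi) at 0: need smallest j with psi[j]=1 and phi[i]=1 for all i in [0,j).
Scan from step 0:
  step 0: phi=1, psi=0 -> continue
  step 1: phi=1, psi=0 -> continue
  step 2: phi=1, psi=0 -> continue
  step 3: phi=1, psi=0 -> continue
  step 9: psi=1 and phi held for [0,9) -> witness found
Witness step = 9

9


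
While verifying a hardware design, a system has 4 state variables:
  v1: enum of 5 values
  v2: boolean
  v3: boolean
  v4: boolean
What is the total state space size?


State space = product of domain sizes of all variables.
Domain sizes:
  v1 (enum of 5 values): 5
  v2 (boolean): 2
  v3 (boolean): 2
  v4 (boolean): 2
Product = 5 * 2 * 2 * 2 = 40

40


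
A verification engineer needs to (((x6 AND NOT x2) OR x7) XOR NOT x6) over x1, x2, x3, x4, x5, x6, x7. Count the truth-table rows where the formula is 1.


Formula: (((x6 AND NOT x2) OR x7) XOR NOT x6) over 7 vars (128 rows)
Evaluate each row (x1, x2, x3, x4, x5, x6, x7 as bits, MSB first):
  row 0 [0000000]: (((0 AND NOT 0) OR 0) XOR NOT 0) -> 1
  row 1 [0000001]: (((0 AND NOT 0) OR 1) XOR NOT 0) -> 0
  row 2 [0000010]: (((1 AND NOT 0) OR 0) XOR NOT 1) -> 1
  row 3 [0000011]: (((1 AND NOT 0) OR 1) XOR NOT 1) -> 1
  row 4 [0000100]: (((0 AND NOT 0) OR 0) XOR NOT 0) -> 1
  (every remaining row is evaluated the same way; all 128 results are listed next)
Full result column, 8 rows per line (x1,x2,x3,x4 fixed per line; x5,x6,x7 runs 000..111 left to right):
  rows 0-7 [x1,x2,x3,x4=0000]: 10111011  (ones: 6)
  rows 8-15 [x1,x2,x3,x4=0001]: 10111011  (ones: 6)
  rows 16-23 [x1,x2,x3,x4=0010]: 10111011  (ones: 6)
  rows 24-31 [x1,x2,x3,x4=0011]: 10111011  (ones: 6)
  rows 32-39 [x1,x2,x3,x4=0100]: 10011001  (ones: 4)
  rows 40-47 [x1,x2,x3,x4=0101]: 10011001  (ones: 4)
  rows 48-55 [x1,x2,x3,x4=0110]: 10011001  (ones: 4)
  rows 56-63 [x1,x2,x3,x4=0111]: 10011001  (ones: 4)
  rows 64-71 [x1,x2,x3,x4=1000]: 10111011  (ones: 6)
  rows 72-79 [x1,x2,x3,x4=1001]: 10111011  (ones: 6)
  rows 80-87 [x1,x2,x3,x4=1010]: 10111011  (ones: 6)
  rows 88-95 [x1,x2,x3,x4=1011]: 10111011  (ones: 6)
  rows 96-103 [x1,x2,x3,x4=1100]: 10011001  (ones: 4)
  rows 104-111 [x1,x2,x3,x4=1101]: 10011001  (ones: 4)
  rows 112-119 [x1,x2,x3,x4=1110]: 10011001  (ones: 4)
  rows 120-127 [x1,x2,x3,x4=1111]: 10011001  (ones: 4)
Count of 1-rows = 6+6+6+6+4+4+4+4+6+6+6+6+4+4+4+4 = 80

80


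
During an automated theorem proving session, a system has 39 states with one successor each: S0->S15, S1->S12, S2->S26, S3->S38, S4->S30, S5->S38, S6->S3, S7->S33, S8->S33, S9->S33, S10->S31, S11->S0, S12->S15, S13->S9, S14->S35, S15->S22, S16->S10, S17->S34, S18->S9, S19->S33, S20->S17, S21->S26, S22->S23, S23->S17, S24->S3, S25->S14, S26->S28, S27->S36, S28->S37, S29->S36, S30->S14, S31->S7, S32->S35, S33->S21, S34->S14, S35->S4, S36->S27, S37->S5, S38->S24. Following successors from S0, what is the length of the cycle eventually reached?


Trace from S0 until a state repeats:
  S0 -> S15 -> S22 -> S23 -> S17 -> S34 -> S14 -> S35 -> S4 -> S30 -> S14
S14 first seen at step 6, revisited at step 10.
Cycle length = 10 - 6 = 4

4


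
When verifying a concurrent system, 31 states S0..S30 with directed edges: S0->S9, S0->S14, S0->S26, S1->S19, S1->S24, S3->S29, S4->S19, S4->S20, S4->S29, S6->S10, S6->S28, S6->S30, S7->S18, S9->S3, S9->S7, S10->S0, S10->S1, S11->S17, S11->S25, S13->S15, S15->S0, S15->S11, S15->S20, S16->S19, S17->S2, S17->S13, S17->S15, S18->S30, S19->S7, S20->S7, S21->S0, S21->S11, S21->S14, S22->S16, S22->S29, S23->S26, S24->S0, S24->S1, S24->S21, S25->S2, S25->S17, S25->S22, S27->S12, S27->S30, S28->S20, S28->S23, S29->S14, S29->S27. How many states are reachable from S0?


BFS from S0:
  layer 0: {S0}
  layer 1: {S9, S14, S26}
  layer 2: {S3, S7}
  layer 3: {S18, S29}
  layer 4: {S27, S30}
  layer 5: {S12}
Reachable set: {S0, S3, S7, S9, S12, S14, S18, S26, S27, S29, S30}
Count = 11

11


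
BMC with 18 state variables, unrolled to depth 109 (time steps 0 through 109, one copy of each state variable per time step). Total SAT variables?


BMC unrolls to depth k, creating one copy of each state var for steps 0..k.
Step count = 109 + 1 = 110 (steps 0 through 109)
Vars per step = 18
Total = 18 * 110 = 1980

1980


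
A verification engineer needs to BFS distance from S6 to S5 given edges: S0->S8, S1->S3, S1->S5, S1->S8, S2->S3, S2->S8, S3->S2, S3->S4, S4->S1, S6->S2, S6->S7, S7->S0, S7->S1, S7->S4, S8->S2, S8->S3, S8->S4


BFS layer-by-layer from S6:
  dist 0: {S6}
  dist 1: {S2, S7}
  dist 2: {S0, S1, S3, S4, S8}
  dist 3: {S5}
  -> S5 reached at distance 3
Shortest path length = 3

3


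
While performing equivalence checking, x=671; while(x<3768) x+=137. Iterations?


Step 1: x goes from 671 toward 3768 by 137; the body runs while x<3768, so iterations = ceil((bound-start)/step)
Step 2: Distance=3097
Step 3: ceil(3097/137)=23

23


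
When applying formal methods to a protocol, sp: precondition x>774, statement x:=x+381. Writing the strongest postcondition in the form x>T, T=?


Formula: sp(P, x:=E) = exists old_x. (x = E[old_x/x]) AND P[old_x/x] (old_x is the value of x before the assignment; eliminate old_x by solving x = E[old_x/x] for old_x)
Step 1: Precondition P: x>774, i.e. old_x > 774
Step 2: Assignment gives x = old_x + 381, so old_x = x - 381
Step 3: Substitute into P: x - 381 > 774
Step 4: Simplify: x > 774+381 = 1155

1155


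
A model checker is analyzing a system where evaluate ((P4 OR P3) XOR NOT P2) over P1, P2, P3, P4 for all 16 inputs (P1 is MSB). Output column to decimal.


Formula: ((P4 OR P3) XOR NOT P2) over P1, P2, P3, P4 (16 rows)
Evaluate each row (bits = P1,P2,P3,P4, MSB first):
  row 0 [0000]: ((0 OR 0) XOR NOT 0) -> 1
  row 1 [0001]: ((1 OR 0) XOR NOT 0) -> 0
  row 2 [0010]: ((0 OR 1) XOR NOT 0) -> 0
  row 3 [0011]: ((1 OR 1) XOR NOT 0) -> 0
  row 4 [0100]: ((0 OR 0) XOR NOT 1) -> 0
  row 5 [0101]: ((1 OR 0) XOR NOT 1) -> 1
  row 6 [0110]: ((0 OR 1) XOR NOT 1) -> 1
  row 7 [0111]: ((1 OR 1) XOR NOT 1) -> 1
  row 8 [1000]: ((0 OR 0) XOR NOT 0) -> 1
  row 9 [1001]: ((1 OR 0) XOR NOT 0) -> 0
  row 10 [1010]: ((0 OR 1) XOR NOT 0) -> 0
  row 11 [1011]: ((1 OR 1) XOR NOT 0) -> 0
  row 12 [1100]: ((0 OR 0) XOR NOT 1) -> 0
  row 13 [1101]: ((1 OR 0) XOR NOT 1) -> 1
  row 14 [1110]: ((0 OR 1) XOR NOT 1) -> 1
  row 15 [1111]: ((1 OR 1) XOR NOT 1) -> 1
Full result column, 4 rows per line (P1,P2 fixed per line; P3,P4 runs 00..11 left to right):
  rows 0-3 [P1,P2=00]: 1000  = hex 8
  rows 4-7 [P1,P2=01]: 0111  = hex 7
  rows 8-11 [P1,P2=10]: 1000  = hex 8
  rows 12-15 [P1,P2=11]: 0111  = hex 7
Output column (row 0 .. row 15) = 1000011110000111
Output column grouped in 4s = 1000 0111 1000 0111 = 0x8787
Convert to decimal digit by digit (value = value*16 + digit):
  8 -> 8
  8*16 + 7 = 135
  135*16 + 8 = 2168
  2168*16 + 7 = 34695
Decimal = 34695

34695


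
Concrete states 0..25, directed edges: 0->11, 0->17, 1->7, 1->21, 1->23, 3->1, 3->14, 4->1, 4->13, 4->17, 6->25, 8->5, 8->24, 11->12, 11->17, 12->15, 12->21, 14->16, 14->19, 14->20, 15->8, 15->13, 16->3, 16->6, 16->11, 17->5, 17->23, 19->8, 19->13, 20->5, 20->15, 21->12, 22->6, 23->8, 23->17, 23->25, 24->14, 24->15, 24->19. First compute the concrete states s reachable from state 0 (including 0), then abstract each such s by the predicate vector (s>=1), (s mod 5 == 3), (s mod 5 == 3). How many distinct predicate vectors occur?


BFS from 0:
Concrete reachable: {0, 1, 3, 5, 6, 7, 8, 11, 12, 13, 14, 15, 16, 17, 19, 20, 21, 23, 24, 25}
Abstract via predicates (s>=1), (s mod 5 == 3), (s mod 5 == 3):
  (0,0,0) <- {0}
  (1,0,0) <- {1, 5, 6, 7, 11, 12, 14, 15, 16, 17, 19, 20, 21, 24, 25}
  (1,1,1) <- {3, 8, 13, 23}
Distinct abstract states = 3

3


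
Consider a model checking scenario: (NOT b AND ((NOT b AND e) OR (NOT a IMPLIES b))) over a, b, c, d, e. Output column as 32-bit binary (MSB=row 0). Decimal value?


Formula: (NOT b AND ((NOT b AND e) OR (NOT a IMPLIES b))) over a, b, c, d, e (32 rows)
Evaluate each row (bits = a,b,c,d,e, MSB first):
  row 0 [00000]: (NOT 0 AND ((NOT 0 AND 0) OR (NOT 0 IMPLIES 0))) -> 0
  row 1 [00001]: (NOT 0 AND ((NOT 0 AND 1) OR (NOT 0 IMPLIES 0))) -> 1
  row 2 [00010]: (NOT 0 AND ((NOT 0 AND 0) OR (NOT 0 IMPLIES 0))) -> 0
  row 3 [00011]: (NOT 0 AND ((NOT 0 AND 1) OR (NOT 0 IMPLIES 0))) -> 1
  row 4 [00100]: (NOT 0 AND ((NOT 0 AND 0) OR (NOT 0 IMPLIES 0))) -> 0
  row 5 [00101]: (NOT 0 AND ((NOT 0 AND 1) OR (NOT 0 IMPLIES 0))) -> 1
  row 6 [00110]: (NOT 0 AND ((NOT 0 AND 0) OR (NOT 0 IMPLIES 0))) -> 0
  row 7 [00111]: (NOT 0 AND ((NOT 0 AND 1) OR (NOT 0 IMPLIES 0))) -> 1
  row 8 [01000]: (NOT 1 AND ((NOT 1 AND 0) OR (NOT 0 IMPLIES 1))) -> 0
  row 9 [01001]: (NOT 1 AND ((NOT 1 AND 1) OR (NOT 0 IMPLIES 1))) -> 0
  row 10 [01010]: (NOT 1 AND ((NOT 1 AND 0) OR (NOT 0 IMPLIES 1))) -> 0
  row 11 [01011]: (NOT 1 AND ((NOT 1 AND 1) OR (NOT 0 IMPLIES 1))) -> 0
  row 12 [01100]: (NOT 1 AND ((NOT 1 AND 0) OR (NOT 0 IMPLIES 1))) -> 0
  row 13 [01101]: (NOT 1 AND ((NOT 1 AND 1) OR (NOT 0 IMPLIES 1))) -> 0
  row 14 [01110]: (NOT 1 AND ((NOT 1 AND 0) OR (NOT 0 IMPLIES 1))) -> 0
  row 15 [01111]: (NOT 1 AND ((NOT 1 AND 1) OR (NOT 0 IMPLIES 1))) -> 0
  row 16 [10000]: (NOT 0 AND ((NOT 0 AND 0) OR (NOT 1 IMPLIES 0))) -> 1
  row 17 [10001]: (NOT 0 AND ((NOT 0 AND 1) OR (NOT 1 IMPLIES 0))) -> 1
  row 18 [10010]: (NOT 0 AND ((NOT 0 AND 0) OR (NOT 1 IMPLIES 0))) -> 1
  row 19 [10011]: (NOT 0 AND ((NOT 0 AND 1) OR (NOT 1 IMPLIES 0))) -> 1
  row 20 [10100]: (NOT 0 AND ((NOT 0 AND 0) OR (NOT 1 IMPLIES 0))) -> 1
  row 21 [10101]: (NOT 0 AND ((NOT 0 AND 1) OR (NOT 1 IMPLIES 0))) -> 1
  row 22 [10110]: (NOT 0 AND ((NOT 0 AND 0) OR (NOT 1 IMPLIES 0))) -> 1
  row 23 [10111]: (NOT 0 AND ((NOT 0 AND 1) OR (NOT 1 IMPLIES 0))) -> 1
  row 24 [11000]: (NOT 1 AND ((NOT 1 AND 0) OR (NOT 1 IMPLIES 1))) -> 0
  row 25 [11001]: (NOT 1 AND ((NOT 1 AND 1) OR (NOT 1 IMPLIES 1))) -> 0
  row 26 [11010]: (NOT 1 AND ((NOT 1 AND 0) OR (NOT 1 IMPLIES 1))) -> 0
  row 27 [11011]: (NOT 1 AND ((NOT 1 AND 1) OR (NOT 1 IMPLIES 1))) -> 0
  row 28 [11100]: (NOT 1 AND ((NOT 1 AND 0) OR (NOT 1 IMPLIES 1))) -> 0
  row 29 [11101]: (NOT 1 AND ((NOT 1 AND 1) OR (NOT 1 IMPLIES 1))) -> 0
  row 30 [11110]: (NOT 1 AND ((NOT 1 AND 0) OR (NOT 1 IMPLIES 1))) -> 0
  row 31 [11111]: (NOT 1 AND ((NOT 1 AND 1) OR (NOT 1 IMPLIES 1))) -> 0
Full result column, 4 rows per line (a,b,c fixed per line; d,e runs 00..11 left to right):
  rows 0-3 [a,b,c=000]: 0101  = hex 5
  rows 4-7 [a,b,c=001]: 0101  = hex 5
  rows 8-11 [a,b,c=010]: 0000  = hex 0
  rows 12-15 [a,b,c=011]: 0000  = hex 0
  rows 16-19 [a,b,c=100]: 1111  = hex F
  rows 20-23 [a,b,c=101]: 1111  = hex F
  rows 24-27 [a,b,c=110]: 0000  = hex 0
  rows 28-31 [a,b,c=111]: 0000  = hex 0
Output column (row 0 .. row 31) = 01010101000000001111111100000000
Output column grouped in 4s = 0101 0101 0000 0000 1111 1111 0000 0000 = 0x5500FF00
Convert to decimal digit by digit (value = value*16 + digit):
  5 -> 5
  5*16 + 5 = 85
  85*16 + 0 = 1360
  1360*16 + 0 = 21760
  21760*16 + 15 (F) = 348175
  348175*16 + 15 (F) = 5570815
  5570815*16 + 0 = 89133040
  89133040*16 + 0 = 1426128640
Decimal = 1426128640

1426128640
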